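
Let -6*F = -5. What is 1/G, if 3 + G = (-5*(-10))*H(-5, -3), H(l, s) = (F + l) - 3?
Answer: -3/1084 ≈ -0.0027675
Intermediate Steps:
F = ⅚ (F = -⅙*(-5) = ⅚ ≈ 0.83333)
H(l, s) = -13/6 + l (H(l, s) = (⅚ + l) - 3 = -13/6 + l)
G = -1084/3 (G = -3 + (-5*(-10))*(-13/6 - 5) = -3 + 50*(-43/6) = -3 - 1075/3 = -1084/3 ≈ -361.33)
1/G = 1/(-1084/3) = -3/1084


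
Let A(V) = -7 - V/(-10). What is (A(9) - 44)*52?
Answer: -13026/5 ≈ -2605.2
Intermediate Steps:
A(V) = -7 + V/10 (A(V) = -7 - V*(-1)/10 = -7 - (-1)*V/10 = -7 + V/10)
(A(9) - 44)*52 = ((-7 + (⅒)*9) - 44)*52 = ((-7 + 9/10) - 44)*52 = (-61/10 - 44)*52 = -501/10*52 = -13026/5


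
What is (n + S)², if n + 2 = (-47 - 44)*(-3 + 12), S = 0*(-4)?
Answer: 674041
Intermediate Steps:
S = 0
n = -821 (n = -2 + (-47 - 44)*(-3 + 12) = -2 - 91*9 = -2 - 819 = -821)
(n + S)² = (-821 + 0)² = (-821)² = 674041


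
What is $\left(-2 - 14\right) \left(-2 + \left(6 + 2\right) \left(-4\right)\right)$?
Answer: $544$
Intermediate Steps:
$\left(-2 - 14\right) \left(-2 + \left(6 + 2\right) \left(-4\right)\right) = - 16 \left(-2 + 8 \left(-4\right)\right) = - 16 \left(-2 - 32\right) = \left(-16\right) \left(-34\right) = 544$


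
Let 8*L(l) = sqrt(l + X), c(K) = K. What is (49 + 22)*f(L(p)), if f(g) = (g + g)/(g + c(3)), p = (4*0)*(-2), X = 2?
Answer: -142/287 + 1704*sqrt(2)/287 ≈ 7.9018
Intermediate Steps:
p = 0 (p = 0*(-2) = 0)
L(l) = sqrt(2 + l)/8 (L(l) = sqrt(l + 2)/8 = sqrt(2 + l)/8)
f(g) = 2*g/(3 + g) (f(g) = (g + g)/(g + 3) = (2*g)/(3 + g) = 2*g/(3 + g))
(49 + 22)*f(L(p)) = (49 + 22)*(2*(sqrt(2 + 0)/8)/(3 + sqrt(2 + 0)/8)) = 71*(2*(sqrt(2)/8)/(3 + sqrt(2)/8)) = 71*(sqrt(2)/(4*(3 + sqrt(2)/8))) = 71*sqrt(2)/(4*(3 + sqrt(2)/8))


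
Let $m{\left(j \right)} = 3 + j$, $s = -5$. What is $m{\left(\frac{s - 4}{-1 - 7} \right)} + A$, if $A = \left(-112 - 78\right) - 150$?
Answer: $- \frac{2687}{8} \approx -335.88$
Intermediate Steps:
$A = -340$ ($A = -190 - 150 = -340$)
$m{\left(\frac{s - 4}{-1 - 7} \right)} + A = \left(3 + \frac{-5 - 4}{-1 - 7}\right) - 340 = \left(3 - \frac{9}{-8}\right) - 340 = \left(3 - - \frac{9}{8}\right) - 340 = \left(3 + \frac{9}{8}\right) - 340 = \frac{33}{8} - 340 = - \frac{2687}{8}$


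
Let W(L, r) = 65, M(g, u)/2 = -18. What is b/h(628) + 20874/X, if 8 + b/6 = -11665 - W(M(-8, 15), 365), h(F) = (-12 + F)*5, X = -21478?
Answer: -197118063/8269030 ≈ -23.838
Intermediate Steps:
M(g, u) = -36 (M(g, u) = 2*(-18) = -36)
h(F) = -60 + 5*F
b = -70428 (b = -48 + 6*(-11665 - 1*65) = -48 + 6*(-11665 - 65) = -48 + 6*(-11730) = -48 - 70380 = -70428)
b/h(628) + 20874/X = -70428/(-60 + 5*628) + 20874/(-21478) = -70428/(-60 + 3140) + 20874*(-1/21478) = -70428/3080 - 10437/10739 = -70428*1/3080 - 10437/10739 = -17607/770 - 10437/10739 = -197118063/8269030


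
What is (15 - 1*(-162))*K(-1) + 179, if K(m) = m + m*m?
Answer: 179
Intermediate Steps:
K(m) = m + m**2
(15 - 1*(-162))*K(-1) + 179 = (15 - 1*(-162))*(-(1 - 1)) + 179 = (15 + 162)*(-1*0) + 179 = 177*0 + 179 = 0 + 179 = 179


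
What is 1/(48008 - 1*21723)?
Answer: 1/26285 ≈ 3.8045e-5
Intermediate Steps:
1/(48008 - 1*21723) = 1/(48008 - 21723) = 1/26285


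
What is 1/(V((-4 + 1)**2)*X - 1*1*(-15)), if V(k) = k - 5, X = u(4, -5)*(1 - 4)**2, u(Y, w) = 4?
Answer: 1/159 ≈ 0.0062893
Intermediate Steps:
X = 36 (X = 4*(1 - 4)**2 = 4*(-3)**2 = 4*9 = 36)
V(k) = -5 + k
1/(V((-4 + 1)**2)*X - 1*1*(-15)) = 1/((-5 + (-4 + 1)**2)*36 - 1*1*(-15)) = 1/((-5 + (-3)**2)*36 - 1*(-15)) = 1/((-5 + 9)*36 + 15) = 1/(4*36 + 15) = 1/(144 + 15) = 1/159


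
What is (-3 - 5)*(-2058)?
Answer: 16464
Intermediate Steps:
(-3 - 5)*(-2058) = -8*(-2058) = 16464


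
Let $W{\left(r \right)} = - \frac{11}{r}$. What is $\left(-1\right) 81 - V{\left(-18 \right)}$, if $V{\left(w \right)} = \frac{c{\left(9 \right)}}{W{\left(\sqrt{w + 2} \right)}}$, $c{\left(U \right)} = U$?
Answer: $-81 + \frac{36 i}{11} \approx -81.0 + 3.2727 i$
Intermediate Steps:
$V{\left(w \right)} = - \frac{9 \sqrt{2 + w}}{11}$ ($V{\left(w \right)} = \frac{9}{\left(-11\right) \frac{1}{\sqrt{w + 2}}} = \frac{9}{\left(-11\right) \frac{1}{\sqrt{2 + w}}} = 9 \left(- \frac{\sqrt{2 + w}}{11}\right) = - \frac{9 \sqrt{2 + w}}{11}$)
$\left(-1\right) 81 - V{\left(-18 \right)} = \left(-1\right) 81 - - \frac{9 \sqrt{2 - 18}}{11} = -81 - - \frac{9 \sqrt{-16}}{11} = -81 - - \frac{9 \cdot 4 i}{11} = -81 - - \frac{36 i}{11} = -81 + \frac{36 i}{11}$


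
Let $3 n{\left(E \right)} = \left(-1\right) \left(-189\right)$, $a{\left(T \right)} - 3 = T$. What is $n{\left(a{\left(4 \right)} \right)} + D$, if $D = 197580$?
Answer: $197643$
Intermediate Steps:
$a{\left(T \right)} = 3 + T$
$n{\left(E \right)} = 63$ ($n{\left(E \right)} = \frac{\left(-1\right) \left(-189\right)}{3} = \frac{1}{3} \cdot 189 = 63$)
$n{\left(a{\left(4 \right)} \right)} + D = 63 + 197580 = 197643$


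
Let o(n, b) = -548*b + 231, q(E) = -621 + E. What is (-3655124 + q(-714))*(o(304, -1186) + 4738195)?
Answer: -19702295478486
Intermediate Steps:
o(n, b) = 231 - 548*b
(-3655124 + q(-714))*(o(304, -1186) + 4738195) = (-3655124 + (-621 - 714))*((231 - 548*(-1186)) + 4738195) = (-3655124 - 1335)*((231 + 649928) + 4738195) = -3656459*(650159 + 4738195) = -3656459*5388354 = -19702295478486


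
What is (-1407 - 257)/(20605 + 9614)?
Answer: -1664/30219 ≈ -0.055065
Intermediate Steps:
(-1407 - 257)/(20605 + 9614) = -1664/30219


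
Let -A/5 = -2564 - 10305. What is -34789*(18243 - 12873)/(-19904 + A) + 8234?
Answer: 9426856/2339 ≈ 4030.3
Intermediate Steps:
A = 64345 (A = -5*(-2564 - 10305) = -5*(-12869) = 64345)
-34789*(18243 - 12873)/(-19904 + A) + 8234 = -34789*(18243 - 12873)/(-19904 + 64345) + 8234 = -34789/(44441/5370) + 8234 = -34789/(44441*(1/5370)) + 8234 = -34789/44441/5370 + 8234 = -34789*5370/44441 + 8234 = -9832470/2339 + 8234 = 9426856/2339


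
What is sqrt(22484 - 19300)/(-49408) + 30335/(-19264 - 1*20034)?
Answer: -30335/39298 - sqrt(199)/12352 ≈ -0.77306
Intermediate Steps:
sqrt(22484 - 19300)/(-49408) + 30335/(-19264 - 1*20034) = sqrt(3184)*(-1/49408) + 30335/(-19264 - 20034) = (4*sqrt(199))*(-1/49408) + 30335/(-39298) = -sqrt(199)/12352 + 30335*(-1/39298) = -sqrt(199)/12352 - 30335/39298 = -30335/39298 - sqrt(199)/12352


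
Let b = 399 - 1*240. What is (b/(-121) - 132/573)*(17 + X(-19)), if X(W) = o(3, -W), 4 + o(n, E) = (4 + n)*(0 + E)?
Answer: -5211178/23111 ≈ -225.48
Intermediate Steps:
b = 159 (b = 399 - 240 = 159)
o(n, E) = -4 + E*(4 + n) (o(n, E) = -4 + (4 + n)*(0 + E) = -4 + (4 + n)*E = -4 + E*(4 + n))
X(W) = -4 - 7*W (X(W) = -4 + 4*(-W) - W*3 = -4 - 4*W - 3*W = -4 - 7*W)
(b/(-121) - 132/573)*(17 + X(-19)) = (159/(-121) - 132/573)*(17 + (-4 - 7*(-19))) = (159*(-1/121) - 132*1/573)*(17 + (-4 + 133)) = (-159/121 - 44/191)*(17 + 129) = -35693/23111*146 = -5211178/23111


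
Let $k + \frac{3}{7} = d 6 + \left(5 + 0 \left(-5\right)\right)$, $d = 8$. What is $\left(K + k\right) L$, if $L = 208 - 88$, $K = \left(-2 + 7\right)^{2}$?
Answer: $\frac{65160}{7} \approx 9308.6$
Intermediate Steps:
$K = 25$ ($K = 5^{2} = 25$)
$L = 120$
$k = \frac{368}{7}$ ($k = - \frac{3}{7} + \left(8 \cdot 6 + \left(5 + 0 \left(-5\right)\right)\right) = - \frac{3}{7} + \left(48 + \left(5 + 0\right)\right) = - \frac{3}{7} + \left(48 + 5\right) = - \frac{3}{7} + 53 = \frac{368}{7} \approx 52.571$)
$\left(K + k\right) L = \left(25 + \frac{368}{7}\right) 120 = \frac{543}{7} \cdot 120 = \frac{65160}{7}$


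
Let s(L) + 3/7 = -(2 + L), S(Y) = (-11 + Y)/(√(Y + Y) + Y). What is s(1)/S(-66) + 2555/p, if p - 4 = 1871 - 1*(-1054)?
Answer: -296581/143521 + 48*I*√33/539 ≈ -2.0665 + 0.51157*I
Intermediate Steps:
S(Y) = (-11 + Y)/(Y + √2*√Y) (S(Y) = (-11 + Y)/(√(2*Y) + Y) = (-11 + Y)/(√2*√Y + Y) = (-11 + Y)/(Y + √2*√Y))
p = 2929 (p = 4 + (1871 - 1*(-1054)) = 4 + (1871 + 1054) = 4 + 2925 = 2929)
s(L) = -17/7 - L (s(L) = -3/7 - (2 + L) = -3/7 + (-2 - L) = -17/7 - L)
s(1)/S(-66) + 2555/p = (-17/7 - 1*1)/(((-11 - 66)/(-66 + √2*√(-66)))) + 2555/2929 = (-17/7 - 1)/((-77/(-66 + √2*(I*√66)))) + 2555*(1/2929) = -(144/49 - 48*I*√33/539) + 2555/2929 = -24*(6/7 - 2*I*√33/77)/7 + 2555/2929 = (-144/49 + 48*I*√33/539) + 2555/2929 = -296581/143521 + 48*I*√33/539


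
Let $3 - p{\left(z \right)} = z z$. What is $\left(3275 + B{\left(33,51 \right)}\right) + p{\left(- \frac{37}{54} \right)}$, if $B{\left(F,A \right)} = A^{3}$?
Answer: $\frac{396367595}{2916} \approx 1.3593 \cdot 10^{5}$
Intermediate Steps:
$p{\left(z \right)} = 3 - z^{2}$ ($p{\left(z \right)} = 3 - z z = 3 - z^{2}$)
$\left(3275 + B{\left(33,51 \right)}\right) + p{\left(- \frac{37}{54} \right)} = \left(3275 + 51^{3}\right) + \left(3 - \left(- \frac{37}{54}\right)^{2}\right) = \left(3275 + 132651\right) + \left(3 - \left(\left(-37\right) \frac{1}{54}\right)^{2}\right) = 135926 + \left(3 - \left(- \frac{37}{54}\right)^{2}\right) = 135926 + \left(3 - \frac{1369}{2916}\right) = 135926 + \frac{7379}{2916} = \frac{396367595}{2916}$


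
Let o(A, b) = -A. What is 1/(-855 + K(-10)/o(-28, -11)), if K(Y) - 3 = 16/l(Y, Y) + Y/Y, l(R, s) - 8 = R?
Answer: -7/5986 ≈ -0.0011694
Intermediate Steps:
l(R, s) = 8 + R
K(Y) = 4 + 16/(8 + Y) (K(Y) = 3 + (16/(8 + Y) + Y/Y) = 3 + (16/(8 + Y) + 1) = 3 + (1 + 16/(8 + Y)) = 4 + 16/(8 + Y))
1/(-855 + K(-10)/o(-28, -11)) = 1/(-855 + (4*(12 - 10)/(8 - 10))/((-1*(-28)))) = 1/(-855 + (4*2/(-2))/28) = 1/(-855 + (4*(-1/2)*2)*(1/28)) = 1/(-855 - 4*1/28) = 1/(-855 - 1/7) = 1/(-5986/7) = -7/5986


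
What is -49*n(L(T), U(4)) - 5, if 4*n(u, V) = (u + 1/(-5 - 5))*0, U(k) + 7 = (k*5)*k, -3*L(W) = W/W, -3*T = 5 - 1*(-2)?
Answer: -5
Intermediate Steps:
T = -7/3 (T = -(5 - 1*(-2))/3 = -(5 + 2)/3 = -⅓*7 = -7/3 ≈ -2.3333)
L(W) = -⅓ (L(W) = -W/(3*W) = -⅓*1 = -⅓)
U(k) = -7 + 5*k² (U(k) = -7 + (k*5)*k = -7 + (5*k)*k = -7 + 5*k²)
n(u, V) = 0 (n(u, V) = ((u + 1/(-5 - 5))*0)/4 = ((u + 1/(-10))*0)/4 = ((u - ⅒)*0)/4 = ((-⅒ + u)*0)/4 = (¼)*0 = 0)
-49*n(L(T), U(4)) - 5 = -49*0 - 5 = 0 - 5 = -5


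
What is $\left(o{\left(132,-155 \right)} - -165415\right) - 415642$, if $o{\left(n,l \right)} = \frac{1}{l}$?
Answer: $- \frac{38785186}{155} \approx -2.5023 \cdot 10^{5}$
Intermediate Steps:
$\left(o{\left(132,-155 \right)} - -165415\right) - 415642 = \left(\frac{1}{-155} - -165415\right) - 415642 = \left(- \frac{1}{155} + 165415\right) - 415642 = \frac{25639324}{155} - 415642 = - \frac{38785186}{155}$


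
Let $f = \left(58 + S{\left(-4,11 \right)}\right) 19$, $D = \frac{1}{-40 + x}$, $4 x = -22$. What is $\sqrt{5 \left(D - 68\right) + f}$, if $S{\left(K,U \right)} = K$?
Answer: $\frac{4 \sqrt{354991}}{91} \approx 26.19$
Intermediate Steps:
$x = - \frac{11}{2}$ ($x = \frac{1}{4} \left(-22\right) = - \frac{11}{2} \approx -5.5$)
$D = - \frac{2}{91}$ ($D = \frac{1}{-40 - \frac{11}{2}} = \frac{1}{- \frac{91}{2}} = - \frac{2}{91} \approx -0.021978$)
$f = 1026$ ($f = \left(58 - 4\right) 19 = 54 \cdot 19 = 1026$)
$\sqrt{5 \left(D - 68\right) + f} = \sqrt{5 \left(- \frac{2}{91} - 68\right) + 1026} = \sqrt{5 \left(- \frac{6190}{91}\right) + 1026} = \sqrt{- \frac{30950}{91} + 1026} = \sqrt{\frac{62416}{91}} = \frac{4 \sqrt{354991}}{91}$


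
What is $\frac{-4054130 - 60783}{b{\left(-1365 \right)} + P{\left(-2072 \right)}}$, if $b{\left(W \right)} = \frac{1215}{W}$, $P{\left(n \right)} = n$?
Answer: $\frac{374457083}{188633} \approx 1985.1$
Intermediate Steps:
$\frac{-4054130 - 60783}{b{\left(-1365 \right)} + P{\left(-2072 \right)}} = \frac{-4054130 - 60783}{\frac{1215}{-1365} - 2072} = - \frac{4114913}{1215 \left(- \frac{1}{1365}\right) - 2072} = - \frac{4114913}{- \frac{81}{91} - 2072} = - \frac{4114913}{- \frac{188633}{91}} = \left(-4114913\right) \left(- \frac{91}{188633}\right) = \frac{374457083}{188633}$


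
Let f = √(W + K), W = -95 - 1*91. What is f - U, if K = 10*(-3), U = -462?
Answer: 462 + 6*I*√6 ≈ 462.0 + 14.697*I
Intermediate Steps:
W = -186 (W = -95 - 91 = -186)
K = -30
f = 6*I*√6 (f = √(-186 - 30) = √(-216) = 6*I*√6 ≈ 14.697*I)
f - U = 6*I*√6 - 1*(-462) = 6*I*√6 + 462 = 462 + 6*I*√6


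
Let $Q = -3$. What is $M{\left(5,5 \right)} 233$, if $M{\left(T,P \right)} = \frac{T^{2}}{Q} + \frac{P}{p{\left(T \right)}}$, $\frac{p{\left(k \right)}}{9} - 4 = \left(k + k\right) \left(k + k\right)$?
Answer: $- \frac{1816235}{936} \approx -1940.4$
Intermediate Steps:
$p{\left(k \right)} = 36 + 36 k^{2}$ ($p{\left(k \right)} = 36 + 9 \left(k + k\right) \left(k + k\right) = 36 + 9 \cdot 2 k 2 k = 36 + 9 \cdot 4 k^{2} = 36 + 36 k^{2}$)
$M{\left(T,P \right)} = - \frac{T^{2}}{3} + \frac{P}{36 + 36 T^{2}}$ ($M{\left(T,P \right)} = \frac{T^{2}}{-3} + \frac{P}{36 + 36 T^{2}} = T^{2} \left(- \frac{1}{3}\right) + \frac{P}{36 + 36 T^{2}} = - \frac{T^{2}}{3} + \frac{P}{36 + 36 T^{2}}$)
$M{\left(5,5 \right)} 233 = \frac{5 - 12 \cdot 5^{2} - 12 \cdot 5^{4}}{36 \left(1 + 5^{2}\right)} 233 = \frac{5 - 300 - 7500}{36 \left(1 + 25\right)} 233 = \frac{5 - 300 - 7500}{36 \cdot 26} \cdot 233 = \frac{1}{36} \cdot \frac{1}{26} \left(-7795\right) 233 = \left(- \frac{7795}{936}\right) 233 = - \frac{1816235}{936}$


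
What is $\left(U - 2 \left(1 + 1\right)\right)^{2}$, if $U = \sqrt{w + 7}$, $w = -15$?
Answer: $8 - 16 i \sqrt{2} \approx 8.0 - 22.627 i$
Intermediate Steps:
$U = 2 i \sqrt{2}$ ($U = \sqrt{-15 + 7} = \sqrt{-8} = 2 i \sqrt{2} \approx 2.8284 i$)
$\left(U - 2 \left(1 + 1\right)\right)^{2} = \left(2 i \sqrt{2} - 2 \left(1 + 1\right)\right)^{2} = \left(2 i \sqrt{2} - 4\right)^{2} = \left(-4 + 2 i \sqrt{2}\right)^{2}$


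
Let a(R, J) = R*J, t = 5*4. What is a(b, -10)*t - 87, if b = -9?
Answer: 1713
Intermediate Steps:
t = 20
a(R, J) = J*R
a(b, -10)*t - 87 = -10*(-9)*20 - 87 = 90*20 - 87 = 1800 - 87 = 1713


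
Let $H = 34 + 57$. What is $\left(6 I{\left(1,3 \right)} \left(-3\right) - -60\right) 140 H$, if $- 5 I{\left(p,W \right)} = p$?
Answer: $810264$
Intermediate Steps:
$I{\left(p,W \right)} = - \frac{p}{5}$
$H = 91$
$\left(6 I{\left(1,3 \right)} \left(-3\right) - -60\right) 140 H = \left(6 \left(\left(- \frac{1}{5}\right) 1\right) \left(-3\right) - -60\right) 140 \cdot 91 = \left(6 \left(- \frac{1}{5}\right) \left(-3\right) + 60\right) 140 \cdot 91 = \left(\left(- \frac{6}{5}\right) \left(-3\right) + 60\right) 140 \cdot 91 = \left(\frac{18}{5} + 60\right) 140 \cdot 91 = \frac{318}{5} \cdot 140 \cdot 91 = 8904 \cdot 91 = 810264$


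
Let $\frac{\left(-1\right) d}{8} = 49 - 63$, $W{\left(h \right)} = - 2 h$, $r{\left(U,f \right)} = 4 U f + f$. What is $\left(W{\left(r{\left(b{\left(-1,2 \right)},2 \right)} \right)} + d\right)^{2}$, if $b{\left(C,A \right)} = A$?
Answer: $5776$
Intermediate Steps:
$r{\left(U,f \right)} = f + 4 U f$ ($r{\left(U,f \right)} = 4 U f + f = f + 4 U f$)
$d = 112$ ($d = - 8 \left(49 - 63\right) = \left(-8\right) \left(-14\right) = 112$)
$\left(W{\left(r{\left(b{\left(-1,2 \right)},2 \right)} \right)} + d\right)^{2} = \left(- 2 \cdot 2 \left(1 + 4 \cdot 2\right) + 112\right)^{2} = \left(- 2 \cdot 2 \left(1 + 8\right) + 112\right)^{2} = \left(- 2 \cdot 2 \cdot 9 + 112\right)^{2} = \left(\left(-2\right) 18 + 112\right)^{2} = \left(-36 + 112\right)^{2} = 76^{2} = 5776$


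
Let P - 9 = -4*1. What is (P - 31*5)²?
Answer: 22500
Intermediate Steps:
P = 5 (P = 9 - 4*1 = 9 - 4 = 5)
(P - 31*5)² = (5 - 31*5)² = (5 - 155)² = (-150)² = 22500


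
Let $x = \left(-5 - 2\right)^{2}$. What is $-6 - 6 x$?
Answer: $-300$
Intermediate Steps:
$x = 49$ ($x = \left(-7\right)^{2} = 49$)
$-6 - 6 x = -6 - 294 = -300$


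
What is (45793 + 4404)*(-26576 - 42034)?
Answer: -3444016170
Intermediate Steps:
(45793 + 4404)*(-26576 - 42034) = 50197*(-68610) = -3444016170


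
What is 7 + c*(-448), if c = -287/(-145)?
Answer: -127561/145 ≈ -879.73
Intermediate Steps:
c = 287/145 (c = -287*(-1/145) = 287/145 ≈ 1.9793)
7 + c*(-448) = 7 + (287/145)*(-448) = 7 - 128576/145 = -127561/145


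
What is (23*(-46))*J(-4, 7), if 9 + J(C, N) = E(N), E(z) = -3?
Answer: 12696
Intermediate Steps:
J(C, N) = -12 (J(C, N) = -9 - 3 = -12)
(23*(-46))*J(-4, 7) = (23*(-46))*(-12) = -1058*(-12) = 12696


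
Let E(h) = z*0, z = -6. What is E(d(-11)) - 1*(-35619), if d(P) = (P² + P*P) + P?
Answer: 35619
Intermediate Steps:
d(P) = P + 2*P² (d(P) = (P² + P²) + P = 2*P² + P = P + 2*P²)
E(h) = 0 (E(h) = -6*0 = 0)
E(d(-11)) - 1*(-35619) = 0 - 1*(-35619) = 0 + 35619 = 35619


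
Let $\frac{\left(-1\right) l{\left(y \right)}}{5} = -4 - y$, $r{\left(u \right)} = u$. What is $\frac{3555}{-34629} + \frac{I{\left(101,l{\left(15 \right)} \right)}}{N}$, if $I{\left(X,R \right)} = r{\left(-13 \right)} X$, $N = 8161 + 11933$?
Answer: $- \frac{2292197}{13643826} \approx -0.168$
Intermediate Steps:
$N = 20094$
$l{\left(y \right)} = 20 + 5 y$ ($l{\left(y \right)} = - 5 \left(-4 - y\right) = 20 + 5 y$)
$I{\left(X,R \right)} = - 13 X$
$\frac{3555}{-34629} + \frac{I{\left(101,l{\left(15 \right)} \right)}}{N} = \frac{3555}{-34629} + \frac{\left(-13\right) 101}{20094} = 3555 \left(- \frac{1}{34629}\right) - \frac{1313}{20094} = - \frac{1185}{11543} - \frac{1313}{20094} = - \frac{2292197}{13643826}$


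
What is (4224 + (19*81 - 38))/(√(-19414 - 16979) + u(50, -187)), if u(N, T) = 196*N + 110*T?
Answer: -20552750/38676431 - 5725*I*√36393/116029293 ≈ -0.5314 - 0.0094128*I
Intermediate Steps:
u(N, T) = 110*T + 196*N
(4224 + (19*81 - 38))/(√(-19414 - 16979) + u(50, -187)) = (4224 + (19*81 - 38))/(√(-19414 - 16979) + (110*(-187) + 196*50)) = (4224 + (1539 - 38))/(√(-36393) + (-20570 + 9800)) = (4224 + 1501)/(I*√36393 - 10770) = 5725/(-10770 + I*√36393)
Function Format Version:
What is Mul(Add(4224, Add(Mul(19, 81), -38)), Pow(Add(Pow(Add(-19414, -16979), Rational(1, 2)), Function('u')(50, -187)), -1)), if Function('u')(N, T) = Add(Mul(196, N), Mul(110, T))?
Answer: Add(Rational(-20552750, 38676431), Mul(Rational(-5725, 116029293), I, Pow(36393, Rational(1, 2)))) ≈ Add(-0.53140, Mul(-0.0094128, I))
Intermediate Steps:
Function('u')(N, T) = Add(Mul(110, T), Mul(196, N))
Mul(Add(4224, Add(Mul(19, 81), -38)), Pow(Add(Pow(Add(-19414, -16979), Rational(1, 2)), Function('u')(50, -187)), -1)) = Mul(Add(4224, Add(Mul(19, 81), -38)), Pow(Add(Pow(Add(-19414, -16979), Rational(1, 2)), Add(Mul(110, -187), Mul(196, 50))), -1)) = Mul(Add(4224, Add(1539, -38)), Pow(Add(Pow(-36393, Rational(1, 2)), Add(-20570, 9800)), -1)) = Mul(Add(4224, 1501), Pow(Add(Mul(I, Pow(36393, Rational(1, 2))), -10770), -1)) = Mul(5725, Pow(Add(-10770, Mul(I, Pow(36393, Rational(1, 2)))), -1))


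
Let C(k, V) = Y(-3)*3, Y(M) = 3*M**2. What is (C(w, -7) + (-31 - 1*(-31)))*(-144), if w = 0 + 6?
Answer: -11664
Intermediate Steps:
w = 6
C(k, V) = 81 (C(k, V) = (3*(-3)**2)*3 = (3*9)*3 = 27*3 = 81)
(C(w, -7) + (-31 - 1*(-31)))*(-144) = (81 + (-31 - 1*(-31)))*(-144) = (81 + (-31 + 31))*(-144) = (81 + 0)*(-144) = 81*(-144) = -11664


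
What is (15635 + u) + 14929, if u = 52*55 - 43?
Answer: 33381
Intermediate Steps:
u = 2817 (u = 2860 - 43 = 2817)
(15635 + u) + 14929 = (15635 + 2817) + 14929 = 18452 + 14929 = 33381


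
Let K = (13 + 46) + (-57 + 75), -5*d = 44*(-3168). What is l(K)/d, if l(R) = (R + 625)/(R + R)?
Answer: 195/1192576 ≈ 0.00016351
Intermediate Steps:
d = 139392/5 (d = -44*(-3168)/5 = -⅕*(-139392) = 139392/5 ≈ 27878.)
K = 77 (K = 59 + 18 = 77)
l(R) = (625 + R)/(2*R) (l(R) = (625 + R)/((2*R)) = (625 + R)*(1/(2*R)) = (625 + R)/(2*R))
l(K)/d = ((½)*(625 + 77)/77)/(139392/5) = ((½)*(1/77)*702)*(5/139392) = (351/77)*(5/139392) = 195/1192576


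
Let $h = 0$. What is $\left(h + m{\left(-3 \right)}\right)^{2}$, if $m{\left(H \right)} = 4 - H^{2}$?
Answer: $25$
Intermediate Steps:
$\left(h + m{\left(-3 \right)}\right)^{2} = \left(0 + \left(4 - \left(-3\right)^{2}\right)\right)^{2} = \left(0 + \left(4 - 9\right)\right)^{2} = \left(0 - 5\right)^{2} = \left(-5\right)^{2} = 25$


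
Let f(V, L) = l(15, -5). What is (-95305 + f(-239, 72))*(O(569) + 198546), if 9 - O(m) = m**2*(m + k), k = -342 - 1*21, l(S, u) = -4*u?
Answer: 6336091465135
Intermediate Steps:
f(V, L) = 20 (f(V, L) = -4*(-5) = 20)
k = -363 (k = -342 - 21 = -363)
O(m) = 9 - m**2*(-363 + m) (O(m) = 9 - m**2*(m - 363) = 9 - m**2*(-363 + m))
(-95305 + f(-239, 72))*(O(569) + 198546) = (-95305 + 20)*((9 - 1*569**3 + 363*569**2) + 198546) = -95285*((9 - 1*184220009 + 363*323761) + 198546) = -95285*((9 - 184220009 + 117525243) + 198546) = -95285*(-66694757 + 198546) = -95285*(-66496211) = 6336091465135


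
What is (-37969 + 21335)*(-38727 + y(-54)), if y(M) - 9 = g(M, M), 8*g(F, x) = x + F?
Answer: 644259771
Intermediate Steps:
g(F, x) = F/8 + x/8 (g(F, x) = (x + F)/8 = (F + x)/8 = F/8 + x/8)
y(M) = 9 + M/4 (y(M) = 9 + (M/8 + M/8) = 9 + M/4)
(-37969 + 21335)*(-38727 + y(-54)) = (-37969 + 21335)*(-38727 + (9 + (1/4)*(-54))) = -16634*(-38727 + (9 - 27/2)) = -16634*(-38727 - 9/2) = -16634*(-77463/2) = 644259771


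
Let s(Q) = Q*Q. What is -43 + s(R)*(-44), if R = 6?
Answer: -1627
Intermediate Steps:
s(Q) = Q**2
-43 + s(R)*(-44) = -43 + 6**2*(-44) = -43 + 36*(-44) = -43 - 1584 = -1627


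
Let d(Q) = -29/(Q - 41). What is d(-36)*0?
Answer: 0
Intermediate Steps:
d(Q) = -29/(-41 + Q)
d(-36)*0 = -29/(-41 - 36)*0 = -29/(-77)*0 = -29*(-1/77)*0 = (29/77)*0 = 0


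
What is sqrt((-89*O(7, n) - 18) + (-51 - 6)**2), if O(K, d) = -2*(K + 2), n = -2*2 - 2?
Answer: 3*sqrt(537) ≈ 69.520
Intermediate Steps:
n = -6 (n = -4 - 2 = -6)
O(K, d) = -4 - 2*K (O(K, d) = -2*(2 + K) = -4 - 2*K)
sqrt((-89*O(7, n) - 18) + (-51 - 6)**2) = sqrt((-89*(-4 - 2*7) - 18) + (-51 - 6)**2) = sqrt((-89*(-4 - 14) - 18) + (-57)**2) = sqrt((-89*(-18) - 18) + 3249) = sqrt((1602 - 18) + 3249) = sqrt(1584 + 3249) = sqrt(4833) = 3*sqrt(537)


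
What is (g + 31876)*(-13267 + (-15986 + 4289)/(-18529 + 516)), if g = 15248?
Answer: -11261070257976/18013 ≈ -6.2516e+8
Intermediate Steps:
(g + 31876)*(-13267 + (-15986 + 4289)/(-18529 + 516)) = (15248 + 31876)*(-13267 + (-15986 + 4289)/(-18529 + 516)) = 47124*(-13267 - 11697/(-18013)) = 47124*(-13267 - 11697*(-1/18013)) = 47124*(-13267 + 11697/18013) = 47124*(-238966774/18013) = -11261070257976/18013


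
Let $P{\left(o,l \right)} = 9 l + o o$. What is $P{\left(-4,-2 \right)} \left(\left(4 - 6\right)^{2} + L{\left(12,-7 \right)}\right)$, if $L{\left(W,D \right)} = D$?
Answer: $6$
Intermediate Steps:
$P{\left(o,l \right)} = o^{2} + 9 l$ ($P{\left(o,l \right)} = 9 l + o^{2} = o^{2} + 9 l$)
$P{\left(-4,-2 \right)} \left(\left(4 - 6\right)^{2} + L{\left(12,-7 \right)}\right) = \left(\left(-4\right)^{2} + 9 \left(-2\right)\right) \left(\left(4 - 6\right)^{2} - 7\right) = \left(16 - 18\right) \left(\left(-2\right)^{2} - 7\right) = - 2 \left(4 - 7\right) = \left(-2\right) \left(-3\right) = 6$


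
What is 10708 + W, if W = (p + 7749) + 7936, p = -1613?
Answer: 24780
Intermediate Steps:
W = 14072 (W = (-1613 + 7749) + 7936 = 6136 + 7936 = 14072)
10708 + W = 10708 + 14072 = 24780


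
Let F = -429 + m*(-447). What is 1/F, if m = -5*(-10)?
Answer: -1/22779 ≈ -4.3900e-5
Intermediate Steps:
m = 50
F = -22779 (F = -429 + 50*(-447) = -429 - 22350 = -22779)
1/F = 1/(-22779) = -1/22779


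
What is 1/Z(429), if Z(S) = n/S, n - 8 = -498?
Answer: -429/490 ≈ -0.87551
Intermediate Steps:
n = -490 (n = 8 - 498 = -490)
Z(S) = -490/S
1/Z(429) = 1/(-490/429) = -429/490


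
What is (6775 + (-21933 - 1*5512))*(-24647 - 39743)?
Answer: 1330941300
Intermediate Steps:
(6775 + (-21933 - 1*5512))*(-24647 - 39743) = (6775 + (-21933 - 5512))*(-64390) = (6775 - 27445)*(-64390) = -20670*(-64390) = 1330941300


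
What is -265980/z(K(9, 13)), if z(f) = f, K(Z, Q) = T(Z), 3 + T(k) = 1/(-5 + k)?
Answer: 96720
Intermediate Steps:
T(k) = -3 + 1/(-5 + k)
K(Z, Q) = (16 - 3*Z)/(-5 + Z)
-265980/z(K(9, 13)) = -265980*(-5 + 9)/(16 - 3*9) = -265980*4/(16 - 27) = -265980/((¼)*(-11)) = -265980/(-11/4) = -265980*(-4/11) = 96720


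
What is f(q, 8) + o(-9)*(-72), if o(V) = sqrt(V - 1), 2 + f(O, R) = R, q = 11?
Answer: 6 - 72*I*sqrt(10) ≈ 6.0 - 227.68*I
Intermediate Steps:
f(O, R) = -2 + R
o(V) = sqrt(-1 + V)
f(q, 8) + o(-9)*(-72) = (-2 + 8) + sqrt(-1 - 9)*(-72) = 6 + sqrt(-10)*(-72) = 6 + (I*sqrt(10))*(-72) = 6 - 72*I*sqrt(10)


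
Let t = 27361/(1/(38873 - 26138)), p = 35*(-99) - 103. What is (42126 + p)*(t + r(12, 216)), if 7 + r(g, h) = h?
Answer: 13435247611552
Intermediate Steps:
r(g, h) = -7 + h
p = -3568 (p = -3465 - 103 = -3568)
t = 348442335 (t = 27361/(1/12735) = 27361*12735 = 348442335)
(42126 + p)*(t + r(12, 216)) = (42126 - 3568)*(348442335 + (-7 + 216)) = 38558*(348442335 + 209) = 38558*348442544 = 13435247611552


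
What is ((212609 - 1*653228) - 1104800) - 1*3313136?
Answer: -4858555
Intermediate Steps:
((212609 - 1*653228) - 1104800) - 1*3313136 = ((212609 - 653228) - 1104800) - 3313136 = (-440619 - 1104800) - 3313136 = -1545419 - 3313136 = -4858555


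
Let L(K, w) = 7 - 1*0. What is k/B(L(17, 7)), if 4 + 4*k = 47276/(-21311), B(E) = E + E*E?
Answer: -16565/596708 ≈ -0.027761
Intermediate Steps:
L(K, w) = 7 (L(K, w) = 7 + 0 = 7)
B(E) = E + E²
k = -33130/21311 (k = -1 + (47276/(-21311))/4 = -1 + (47276*(-1/21311))/4 = -1 + (¼)*(-47276/21311) = -1 - 11819/21311 = -33130/21311 ≈ -1.5546)
k/B(L(17, 7)) = -33130*1/(7*(1 + 7))/21311 = -33130/(21311*(7*8)) = -33130/21311/56 = -33130/21311*1/56 = -16565/596708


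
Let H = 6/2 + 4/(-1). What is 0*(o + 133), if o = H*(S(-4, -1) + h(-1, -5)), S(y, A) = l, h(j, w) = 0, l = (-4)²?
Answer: 0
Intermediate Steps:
H = -1 (H = 6*(½) + 4*(-1) = 3 - 4 = -1)
l = 16
S(y, A) = 16
o = -16 (o = -(16 + 0) = -1*16 = -16)
0*(o + 133) = 0*(-16 + 133) = 0*117 = 0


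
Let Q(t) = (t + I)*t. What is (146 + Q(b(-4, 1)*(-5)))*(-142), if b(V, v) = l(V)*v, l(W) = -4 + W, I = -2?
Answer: -236572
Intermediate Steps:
b(V, v) = v*(-4 + V) (b(V, v) = (-4 + V)*v = v*(-4 + V))
Q(t) = t*(-2 + t) (Q(t) = (t - 2)*t = (-2 + t)*t = t*(-2 + t))
(146 + Q(b(-4, 1)*(-5)))*(-142) = (146 + ((1*(-4 - 4))*(-5))*(-2 + (1*(-4 - 4))*(-5)))*(-142) = (146 + ((1*(-8))*(-5))*(-2 + (1*(-8))*(-5)))*(-142) = (146 + (-8*(-5))*(-2 - 8*(-5)))*(-142) = (146 + 40*(-2 + 40))*(-142) = (146 + 40*38)*(-142) = (146 + 1520)*(-142) = 1666*(-142) = -236572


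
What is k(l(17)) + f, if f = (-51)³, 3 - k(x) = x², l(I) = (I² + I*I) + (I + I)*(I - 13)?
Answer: -642444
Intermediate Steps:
l(I) = 2*I² + 2*I*(-13 + I) (l(I) = (I² + I²) + (2*I)*(-13 + I) = 2*I² + 2*I*(-13 + I))
k(x) = 3 - x²
f = -132651
k(l(17)) + f = (3 - (2*17*(-13 + 2*17))²) - 132651 = (3 - (2*17*(-13 + 34))²) - 132651 = (3 - (2*17*21)²) - 132651 = (3 - 1*714²) - 132651 = (3 - 1*509796) - 132651 = (3 - 509796) - 132651 = -509793 - 132651 = -642444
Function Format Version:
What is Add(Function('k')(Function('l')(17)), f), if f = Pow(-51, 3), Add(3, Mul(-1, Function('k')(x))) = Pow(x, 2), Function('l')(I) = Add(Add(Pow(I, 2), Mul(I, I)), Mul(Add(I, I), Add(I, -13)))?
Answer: -642444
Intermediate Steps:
Function('l')(I) = Add(Mul(2, Pow(I, 2)), Mul(2, I, Add(-13, I))) (Function('l')(I) = Add(Add(Pow(I, 2), Pow(I, 2)), Mul(Mul(2, I), Add(-13, I))) = Add(Mul(2, Pow(I, 2)), Mul(2, I, Add(-13, I))))
Function('k')(x) = Add(3, Mul(-1, Pow(x, 2)))
f = -132651
Add(Function('k')(Function('l')(17)), f) = Add(Add(3, Mul(-1, Pow(Mul(2, 17, Add(-13, Mul(2, 17))), 2))), -132651) = Add(Add(3, Mul(-1, Pow(Mul(2, 17, Add(-13, 34)), 2))), -132651) = Add(Add(3, Mul(-1, Pow(Mul(2, 17, 21), 2))), -132651) = Add(Add(3, Mul(-1, Pow(714, 2))), -132651) = Add(Add(3, Mul(-1, 509796)), -132651) = Add(Add(3, -509796), -132651) = Add(-509793, -132651) = -642444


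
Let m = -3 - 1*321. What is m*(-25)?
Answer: 8100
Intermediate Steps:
m = -324 (m = -3 - 321 = -324)
m*(-25) = -324*(-25) = 8100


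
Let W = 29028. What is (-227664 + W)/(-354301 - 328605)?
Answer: 99318/341453 ≈ 0.29087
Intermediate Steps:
(-227664 + W)/(-354301 - 328605) = (-227664 + 29028)/(-354301 - 328605) = -198636/(-682906) = -198636*(-1/682906) = 99318/341453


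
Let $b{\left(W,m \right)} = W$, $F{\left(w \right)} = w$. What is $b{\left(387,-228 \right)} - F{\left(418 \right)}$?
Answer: $-31$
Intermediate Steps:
$b{\left(387,-228 \right)} - F{\left(418 \right)} = 387 - 418 = -31$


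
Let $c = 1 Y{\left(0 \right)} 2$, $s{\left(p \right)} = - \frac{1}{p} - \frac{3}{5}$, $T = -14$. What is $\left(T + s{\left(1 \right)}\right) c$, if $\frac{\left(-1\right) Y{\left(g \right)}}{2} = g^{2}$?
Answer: $0$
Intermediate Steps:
$s{\left(p \right)} = - \frac{3}{5} - \frac{1}{p}$ ($s{\left(p \right)} = - \frac{1}{p} - \frac{3}{5} = - \frac{3}{5} - \frac{1}{p}$)
$Y{\left(g \right)} = - 2 g^{2}$
$c = 0$ ($c = 1 \left(- 2 \cdot 0^{2}\right) 2 = 1 \left(\left(-2\right) 0\right) 2 = 1 \cdot 0 \cdot 2 = 0 \cdot 2 = 0$)
$\left(T + s{\left(1 \right)}\right) c = \left(-14 - \frac{8}{5}\right) 0 = \left(- \frac{78}{5}\right) 0 = 0$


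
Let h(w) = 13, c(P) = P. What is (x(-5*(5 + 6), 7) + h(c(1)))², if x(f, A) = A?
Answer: 400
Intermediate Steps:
(x(-5*(5 + 6), 7) + h(c(1)))² = (7 + 13)² = 20² = 400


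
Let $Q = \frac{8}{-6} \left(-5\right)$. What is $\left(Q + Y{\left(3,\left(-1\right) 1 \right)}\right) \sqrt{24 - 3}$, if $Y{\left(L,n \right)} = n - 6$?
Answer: $- \frac{\sqrt{21}}{3} \approx -1.5275$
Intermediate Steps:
$Y{\left(L,n \right)} = -6 + n$ ($Y{\left(L,n \right)} = n - 6 = -6 + n$)
$Q = \frac{20}{3}$ ($Q = 8 \left(- \frac{1}{6}\right) \left(-5\right) = \left(- \frac{4}{3}\right) \left(-5\right) = \frac{20}{3} \approx 6.6667$)
$\left(Q + Y{\left(3,\left(-1\right) 1 \right)}\right) \sqrt{24 - 3} = \left(\frac{20}{3} - 7\right) \sqrt{24 - 3} = \left(\frac{20}{3} - 7\right) \sqrt{21} = - \frac{\sqrt{21}}{3}$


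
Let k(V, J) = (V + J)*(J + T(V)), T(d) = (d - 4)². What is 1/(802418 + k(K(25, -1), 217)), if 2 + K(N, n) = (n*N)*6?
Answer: 1/2398363 ≈ 4.1695e-7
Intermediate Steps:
T(d) = (-4 + d)²
K(N, n) = -2 + 6*N*n (K(N, n) = -2 + (n*N)*6 = -2 + (N*n)*6 = -2 + 6*N*n)
k(V, J) = (J + V)*(J + (-4 + V)²) (k(V, J) = (V + J)*(J + (-4 + V)²) = (J + V)*(J + (-4 + V)²))
1/(802418 + k(K(25, -1), 217)) = 1/(802418 + (217² + 217*(-2 + 6*25*(-1)) + 217*(-4 + (-2 + 6*25*(-1)))² + (-2 + 6*25*(-1))*(-4 + (-2 + 6*25*(-1)))²)) = 1/(802418 + (47089 + 217*(-2 - 150) + 217*(-4 + (-2 - 150))² + (-2 - 150)*(-4 + (-2 - 150))²)) = 1/(802418 + (47089 + 217*(-152) + 217*(-4 - 152)² - 152*(-4 - 152)²)) = 1/(802418 + (47089 - 32984 + 217*(-156)² - 152*(-156)²)) = 1/(802418 + (47089 - 32984 + 217*24336 - 152*24336)) = 1/(802418 + (47089 - 32984 + 5280912 - 3699072)) = 1/(802418 + 1595945) = 1/2398363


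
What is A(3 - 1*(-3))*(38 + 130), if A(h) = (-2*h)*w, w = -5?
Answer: 10080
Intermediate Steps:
A(h) = 10*h (A(h) = -2*h*(-5) = 10*h)
A(3 - 1*(-3))*(38 + 130) = (10*(3 - 1*(-3)))*(38 + 130) = (10*(3 + 3))*168 = (10*6)*168 = 60*168 = 10080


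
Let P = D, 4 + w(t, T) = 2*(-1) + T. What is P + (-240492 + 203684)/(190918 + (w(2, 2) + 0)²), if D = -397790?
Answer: -37975836334/95467 ≈ -3.9779e+5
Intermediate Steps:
w(t, T) = -6 + T (w(t, T) = -4 + (2*(-1) + T) = -4 + (-2 + T) = -6 + T)
P = -397790
P + (-240492 + 203684)/(190918 + (w(2, 2) + 0)²) = -397790 + (-240492 + 203684)/(190918 + ((-6 + 2) + 0)²) = -397790 - 36808/(190918 + (-4 + 0)²) = -397790 - 36808/(190918 + (-4)²) = -397790 - 36808/(190918 + 16) = -397790 - 36808/190934 = -397790 - 36808*1/190934 = -397790 - 18404/95467 = -37975836334/95467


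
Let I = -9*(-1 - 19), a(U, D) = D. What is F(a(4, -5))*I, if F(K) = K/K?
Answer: 180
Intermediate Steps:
F(K) = 1
I = 180 (I = -9*(-20) = 180)
F(a(4, -5))*I = 1*180 = 180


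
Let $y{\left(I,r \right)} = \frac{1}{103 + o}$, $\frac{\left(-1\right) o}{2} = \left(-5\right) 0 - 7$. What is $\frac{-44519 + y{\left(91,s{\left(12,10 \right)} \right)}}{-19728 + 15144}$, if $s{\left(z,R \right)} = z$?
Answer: $\frac{2604361}{268164} \approx 9.7118$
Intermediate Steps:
$o = 14$ ($o = - 2 \left(\left(-5\right) 0 - 7\right) = - 2 \left(0 - 7\right) = \left(-2\right) \left(-7\right) = 14$)
$y{\left(I,r \right)} = \frac{1}{117}$ ($y{\left(I,r \right)} = \frac{1}{103 + 14} = \frac{1}{117}$)
$\frac{-44519 + y{\left(91,s{\left(12,10 \right)} \right)}}{-19728 + 15144} = \frac{-44519 + \frac{1}{117}}{-19728 + 15144} = - \frac{5208722}{117 \left(-4584\right)} = \left(- \frac{5208722}{117}\right) \left(- \frac{1}{4584}\right) = \frac{2604361}{268164}$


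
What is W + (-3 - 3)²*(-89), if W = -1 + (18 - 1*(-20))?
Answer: -3167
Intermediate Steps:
W = 37 (W = -1 + (18 + 20) = -1 + 38 = 37)
W + (-3 - 3)²*(-89) = 37 + (-3 - 3)²*(-89) = 37 + (-6)²*(-89) = 37 + 36*(-89) = 37 - 3204 = -3167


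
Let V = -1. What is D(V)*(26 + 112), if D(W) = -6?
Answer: -828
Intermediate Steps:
D(V)*(26 + 112) = -6*(26 + 112) = -6*138 = -828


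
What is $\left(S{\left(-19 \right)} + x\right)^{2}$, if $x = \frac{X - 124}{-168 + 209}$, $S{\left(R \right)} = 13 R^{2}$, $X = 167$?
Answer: $\frac{37039311936}{1681} \approx 2.2034 \cdot 10^{7}$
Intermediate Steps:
$x = \frac{43}{41}$ ($x = \frac{167 - 124}{-168 + 209} = \frac{43}{41} \approx 1.0488$)
$\left(S{\left(-19 \right)} + x\right)^{2} = \left(13 \left(-19\right)^{2} + \frac{43}{41}\right)^{2} = \left(13 \cdot 361 + \frac{43}{41}\right)^{2} = \left(4693 + \frac{43}{41}\right)^{2} = \left(\frac{192456}{41}\right)^{2} = \frac{37039311936}{1681}$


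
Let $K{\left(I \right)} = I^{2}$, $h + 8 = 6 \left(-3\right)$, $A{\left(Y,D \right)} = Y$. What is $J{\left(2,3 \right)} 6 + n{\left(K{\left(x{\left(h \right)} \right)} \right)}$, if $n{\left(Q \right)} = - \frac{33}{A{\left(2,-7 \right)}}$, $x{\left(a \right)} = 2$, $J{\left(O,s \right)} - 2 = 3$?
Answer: $\frac{27}{2} \approx 13.5$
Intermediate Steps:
$J{\left(O,s \right)} = 5$ ($J{\left(O,s \right)} = 2 + 3 = 5$)
$h = -26$ ($h = -8 + 6 \left(-3\right) = -8 - 18 = -26$)
$n{\left(Q \right)} = - \frac{33}{2}$
$J{\left(2,3 \right)} 6 + n{\left(K{\left(x{\left(h \right)} \right)} \right)} = 5 \cdot 6 - \frac{33}{2} = 30 - \frac{33}{2} = \frac{27}{2}$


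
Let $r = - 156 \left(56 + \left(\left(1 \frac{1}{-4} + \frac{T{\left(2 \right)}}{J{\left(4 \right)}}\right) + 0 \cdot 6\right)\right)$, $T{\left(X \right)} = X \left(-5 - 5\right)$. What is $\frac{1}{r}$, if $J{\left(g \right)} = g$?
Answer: $- \frac{1}{7917} \approx -0.00012631$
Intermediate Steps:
$T{\left(X \right)} = - 10 X$ ($T{\left(X \right)} = X \left(-10\right) = - 10 X$)
$r = -7917$ ($r = - 156 \left(56 + \left(\left(1 \frac{1}{-4} + \frac{\left(-10\right) 2}{4}\right) + 0 \cdot 6\right)\right) = - 156 \left(56 + \left(\left(1 \left(- \frac{1}{4}\right) - 5\right) + 0\right)\right) = - 156 \left(56 + \left(\left(- \frac{1}{4} - 5\right) + 0\right)\right) = - 156 \left(56 + \left(- \frac{21}{4} + 0\right)\right) = - 156 \left(56 - \frac{21}{4}\right) = \left(-156\right) \frac{203}{4} = -7917$)
$\frac{1}{r} = \frac{1}{-7917} = - \frac{1}{7917}$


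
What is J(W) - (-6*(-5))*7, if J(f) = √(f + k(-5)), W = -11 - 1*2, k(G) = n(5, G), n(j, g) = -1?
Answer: -210 + I*√14 ≈ -210.0 + 3.7417*I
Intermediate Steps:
k(G) = -1
W = -13 (W = -11 - 2 = -13)
J(f) = √(-1 + f) (J(f) = √(f - 1) = √(-1 + f))
J(W) - (-6*(-5))*7 = √(-1 - 13) - (-6*(-5))*7 = √(-14) - 30*7 = I*√14 - 1*210 = I*√14 - 210 = -210 + I*√14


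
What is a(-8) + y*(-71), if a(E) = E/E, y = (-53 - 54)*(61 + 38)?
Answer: 752104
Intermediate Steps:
y = -10593 (y = -107*99 = -10593)
a(E) = 1
a(-8) + y*(-71) = 1 - 10593*(-71) = 1 + 752103 = 752104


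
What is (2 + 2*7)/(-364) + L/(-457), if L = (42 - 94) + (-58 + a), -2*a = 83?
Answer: 23917/83174 ≈ 0.28755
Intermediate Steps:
a = -83/2 (a = -½*83 = -83/2 ≈ -41.500)
L = -303/2 (L = (42 - 94) + (-58 - 83/2) = -52 - 199/2 = -303/2 ≈ -151.50)
(2 + 2*7)/(-364) + L/(-457) = (2 + 2*7)/(-364) - 303/2/(-457) = (2 + 14)*(-1/364) - 303/2*(-1/457) = 16*(-1/364) + 303/914 = -4/91 + 303/914 = 23917/83174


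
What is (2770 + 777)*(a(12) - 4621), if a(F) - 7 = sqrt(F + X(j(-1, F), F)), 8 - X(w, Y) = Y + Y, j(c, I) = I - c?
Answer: -16365858 + 7094*I ≈ -1.6366e+7 + 7094.0*I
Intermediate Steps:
X(w, Y) = 8 - 2*Y (X(w, Y) = 8 - (Y + Y) = 8 - 2*Y)
a(F) = 7 + sqrt(8 - F) (a(F) = 7 + sqrt(F + (8 - 2*F)) = 7 + sqrt(8 - F))
(2770 + 777)*(a(12) - 4621) = (2770 + 777)*((7 + sqrt(8 - 1*12)) - 4621) = 3547*((7 + sqrt(8 - 12)) - 4621) = 3547*((7 + sqrt(-4)) - 4621) = 3547*((7 + 2*I) - 4621) = 3547*(-4614 + 2*I) = -16365858 + 7094*I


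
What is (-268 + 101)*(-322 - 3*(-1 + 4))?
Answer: 55277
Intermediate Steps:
(-268 + 101)*(-322 - 3*(-1 + 4)) = -167*(-322 - 3*3) = -167*(-322 - 9) = -167*(-331) = 55277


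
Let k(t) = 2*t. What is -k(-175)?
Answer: 350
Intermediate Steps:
-k(-175) = -2*(-175) = -1*(-350) = 350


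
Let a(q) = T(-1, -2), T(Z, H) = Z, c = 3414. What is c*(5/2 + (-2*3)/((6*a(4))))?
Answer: 11949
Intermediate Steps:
a(q) = -1
c*(5/2 + (-2*3)/((6*a(4)))) = 3414*(5/2 + (-2*3)/((6*(-1)))) = 3414*(5*(1/2) - 6/(-6)) = 3414*(5/2 - 6*(-1/6)) = 3414*(5/2 + 1) = 3414*(7/2) = 11949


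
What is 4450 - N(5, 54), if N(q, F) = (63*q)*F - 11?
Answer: -12549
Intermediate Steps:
N(q, F) = -11 + 63*F*q (N(q, F) = 63*F*q - 11 = -11 + 63*F*q)
4450 - N(5, 54) = 4450 - (-11 + 63*54*5) = 4450 - (-11 + 17010) = 4450 - 1*16999 = 4450 - 16999 = -12549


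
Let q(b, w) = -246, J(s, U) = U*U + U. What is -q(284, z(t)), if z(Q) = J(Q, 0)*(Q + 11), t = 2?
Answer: 246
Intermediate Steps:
J(s, U) = U + U² (J(s, U) = U² + U = U + U²)
z(Q) = 0 (z(Q) = (0*(1 + 0))*(Q + 11) = (0*1)*(11 + Q) = 0*(11 + Q) = 0)
-q(284, z(t)) = -1*(-246) = 246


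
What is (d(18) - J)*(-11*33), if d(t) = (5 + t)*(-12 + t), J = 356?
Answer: 79134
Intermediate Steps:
d(t) = (-12 + t)*(5 + t)
(d(18) - J)*(-11*33) = ((-60 + 18² - 7*18) - 1*356)*(-11*33) = ((-60 + 324 - 126) - 356)*(-363) = (138 - 356)*(-363) = -218*(-363) = 79134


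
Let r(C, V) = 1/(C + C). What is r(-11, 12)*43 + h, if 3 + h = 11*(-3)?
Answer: -835/22 ≈ -37.955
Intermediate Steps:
r(C, V) = 1/(2*C)
h = -36 (h = -3 + 11*(-3) = -3 - 33 = -36)
r(-11, 12)*43 + h = ((½)/(-11))*43 - 36 = ((½)*(-1/11))*43 - 36 = -1/22*43 - 36 = -43/22 - 36 = -835/22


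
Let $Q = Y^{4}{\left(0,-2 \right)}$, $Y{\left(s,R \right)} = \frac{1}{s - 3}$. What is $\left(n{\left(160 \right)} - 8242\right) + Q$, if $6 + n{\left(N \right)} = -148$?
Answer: $- \frac{680075}{81} \approx -8396.0$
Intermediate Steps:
$Y{\left(s,R \right)} = \frac{1}{-3 + s}$
$Q = \frac{1}{81}$ ($Q = \left(\frac{1}{-3 + 0}\right)^{4} = \left(\frac{1}{-3}\right)^{4} = \left(- \frac{1}{3}\right)^{4} = \frac{1}{81} \approx 0.012346$)
$n{\left(N \right)} = -154$ ($n{\left(N \right)} = -6 - 148 = -154$)
$\left(n{\left(160 \right)} - 8242\right) + Q = \left(-154 - 8242\right) + \frac{1}{81} = -8396 + \frac{1}{81} = - \frac{680075}{81}$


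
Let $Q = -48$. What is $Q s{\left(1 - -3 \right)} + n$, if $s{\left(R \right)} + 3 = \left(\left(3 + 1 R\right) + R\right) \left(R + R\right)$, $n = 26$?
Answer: $-4054$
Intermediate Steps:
$s{\left(R \right)} = -3 + 2 R \left(3 + 2 R\right)$ ($s{\left(R \right)} = -3 + \left(\left(3 + 1 R\right) + R\right) \left(R + R\right) = -3 + \left(\left(3 + R\right) + R\right) 2 R = -3 + \left(3 + 2 R\right) 2 R = -3 + 2 R \left(3 + 2 R\right)$)
$Q s{\left(1 - -3 \right)} + n = - 48 \left(-3 + 4 \left(1 - -3\right)^{2} + 6 \left(1 - -3\right)\right) + 26 = - 48 \left(-3 + 4 \left(1 + 3\right)^{2} + 6 \left(1 + 3\right)\right) + 26 = - 48 \left(-3 + 4 \cdot 4^{2} + 6 \cdot 4\right) + 26 = - 48 \left(-3 + 4 \cdot 16 + 24\right) + 26 = - 48 \left(-3 + 64 + 24\right) + 26 = \left(-48\right) 85 + 26 = -4080 + 26 = -4054$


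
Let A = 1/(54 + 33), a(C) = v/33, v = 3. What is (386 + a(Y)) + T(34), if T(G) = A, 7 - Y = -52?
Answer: 369500/957 ≈ 386.10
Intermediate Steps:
Y = 59 (Y = 7 - 1*(-52) = 7 + 52 = 59)
a(C) = 1/11 (a(C) = 3/33 = 3*(1/33) = 1/11)
A = 1/87 ≈ 0.011494
T(G) = 1/87
(386 + a(Y)) + T(34) = (386 + 1/11) + 1/87 = 4247/11 + 1/87 = 369500/957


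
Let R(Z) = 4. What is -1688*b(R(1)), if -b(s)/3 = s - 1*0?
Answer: 20256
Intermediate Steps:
b(s) = -3*s (b(s) = -3*(s - 1*0) = -3*(s + 0) = -3*s)
-1688*b(R(1)) = -(-5064)*4 = -1688*(-12) = 20256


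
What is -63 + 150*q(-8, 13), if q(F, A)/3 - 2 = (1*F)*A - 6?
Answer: -48663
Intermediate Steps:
q(F, A) = -12 + 3*A*F (q(F, A) = 6 + 3*((1*F)*A - 6) = 6 + 3*(F*A - 6) = 6 + 3*(A*F - 6) = 6 + 3*(-6 + A*F) = 6 + (-18 + 3*A*F) = -12 + 3*A*F)
-63 + 150*q(-8, 13) = -63 + 150*(-12 + 3*13*(-8)) = -63 + 150*(-12 - 312) = -63 + 150*(-324) = -63 - 48600 = -48663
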